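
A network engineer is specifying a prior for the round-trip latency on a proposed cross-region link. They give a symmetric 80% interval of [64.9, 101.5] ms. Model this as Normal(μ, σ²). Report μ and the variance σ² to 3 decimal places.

A symmetric 80% interval runs μ ± z·σ with z = 1.282.
Half-width = 18.3, so σ = 18.3/1.282 = 14.2796 and σ² = 203.906.
μ is the interval midpoint, 83.200.

μ = 83.200, σ² = 203.906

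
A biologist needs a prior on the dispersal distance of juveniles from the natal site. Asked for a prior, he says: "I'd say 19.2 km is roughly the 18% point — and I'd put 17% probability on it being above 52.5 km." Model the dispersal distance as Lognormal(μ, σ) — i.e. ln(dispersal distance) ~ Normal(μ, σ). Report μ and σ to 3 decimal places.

If T ~ Lognormal(μ,σ) then ln T ~ Normal(μ,σ), so the p-quantile of ln T is μ + z_p·σ.
ln(19.2) = 2.955 and ln(52.5) = 3.961; z_{0.18} = -0.9154, z_{0.83} = 0.9542.
σ = (3.961 − 2.955)/(0.9542 − (-0.9154)) = 0.538.
μ = 2.955 − (-0.9154)·0.538 = 3.447.

μ ≈ 3.447, σ ≈ 0.538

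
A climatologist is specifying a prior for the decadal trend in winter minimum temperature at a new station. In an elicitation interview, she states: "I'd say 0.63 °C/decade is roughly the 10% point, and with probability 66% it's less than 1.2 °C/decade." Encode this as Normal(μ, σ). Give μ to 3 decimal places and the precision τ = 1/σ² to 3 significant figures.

The p-quantile of Normal(μ,σ) is μ + z_p·σ, with z_{0.1} = -1.282 and z_{0.66} = 0.4125.
Eliminate σ: μ = (z₂·x₁ − z₁·x₂)/(z₂ − z₁) = (0.4125·0.63 − (-1.282)·1.2)/1.694 = 1.061.
Then σ = (x₂ − x₁)/(z₂ − z₁) = (1.2 − 0.63)/1.694 = 0.336.
Precision τ = 1/σ² = 1/0.3365² = 8.83.

μ = 1.061, τ = 8.83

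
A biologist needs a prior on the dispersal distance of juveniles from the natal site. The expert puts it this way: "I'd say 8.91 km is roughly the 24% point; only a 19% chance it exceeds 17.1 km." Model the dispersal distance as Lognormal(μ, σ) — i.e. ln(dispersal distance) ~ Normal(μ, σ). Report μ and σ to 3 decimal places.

If T ~ Lognormal(μ,σ) then ln T ~ Normal(μ,σ), so the p-quantile of ln T is μ + z_p·σ.
ln(8.91) = 2.187 and ln(17.1) = 2.839; z_{0.24} = -0.7063, z_{0.81} = 0.8779.
σ = (2.839 − 2.187)/(0.8779 − (-0.7063)) = 0.412.
μ = 2.187 − (-0.7063)·0.412 = 2.478.

μ ≈ 2.478, σ ≈ 0.412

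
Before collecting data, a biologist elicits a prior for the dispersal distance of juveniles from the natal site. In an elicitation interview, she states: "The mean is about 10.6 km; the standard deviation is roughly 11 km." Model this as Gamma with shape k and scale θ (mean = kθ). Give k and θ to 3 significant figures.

For Gamma(k, scale θ): mean = kθ, variance = kθ², so CV = 1/√k.
CV = SD/mean = 11/10.6 = 1.038, hence k = 1/CV² = 0.929.
Then θ = mean/k = 10.6/0.929 = 11.4.

k ≈ 0.929, θ ≈ 11.4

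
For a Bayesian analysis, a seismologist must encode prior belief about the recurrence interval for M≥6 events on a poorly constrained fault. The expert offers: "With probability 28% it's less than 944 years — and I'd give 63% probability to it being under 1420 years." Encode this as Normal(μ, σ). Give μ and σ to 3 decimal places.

μ = 1247.306, σ = 520.392

For Normal(μ,σ), the p-quantile is μ + z_p·σ. Here z_{0.28} = -0.5828, z_{0.63} = 0.3319.
So 944 = μ − 0.5828σ and 1420 = μ + 0.3319σ.
Subtracting: σ = (1420 − 944)/(0.3319 − (-0.5828)) = 520.392.
Then μ = 944 − (-0.5828)·520.392 = 1247.306.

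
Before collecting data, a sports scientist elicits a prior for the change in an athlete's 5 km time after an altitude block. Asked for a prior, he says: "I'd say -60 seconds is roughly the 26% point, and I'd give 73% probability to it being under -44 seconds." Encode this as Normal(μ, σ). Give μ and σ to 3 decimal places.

The p-quantile of Normal(μ,σ) is μ + z_p·σ, with z_{0.26} = -0.6433 and z_{0.73} = 0.6128.
Eliminate σ: μ = (z₂·x₁ − z₁·x₂)/(z₂ − z₁) = (0.6128·-60 − (-0.6433)·-44)/1.256 = -51.806.
Then σ = (x₂ − x₁)/(z₂ − z₁) = (-44 − -60)/1.256 = 12.737.

μ = -51.806, σ = 12.737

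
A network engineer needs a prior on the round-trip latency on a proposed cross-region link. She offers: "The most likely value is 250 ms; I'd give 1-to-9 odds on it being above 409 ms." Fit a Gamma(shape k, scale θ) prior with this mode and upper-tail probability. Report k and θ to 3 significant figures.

k ≈ 8.78, θ ≈ 32.1

Gamma(k,θ) with k>1 has mode (k−1)θ, so θ = 250/(k−1).
Need P(X < 409) = 0.9 with θ tied to k this way. Start at k = 2, θ = 250: P(X<409) ≈ 0.487.
Too low — raise k to concentrate. Iterating converges to k ≈ 8.78.
Then θ = 250/(8.78−1) ≈ 32.1.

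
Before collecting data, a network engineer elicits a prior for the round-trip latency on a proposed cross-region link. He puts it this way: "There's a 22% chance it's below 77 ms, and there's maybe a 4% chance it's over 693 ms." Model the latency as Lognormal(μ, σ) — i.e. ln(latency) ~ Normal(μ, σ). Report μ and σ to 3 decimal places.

If T ~ Lognormal(μ,σ) then ln T ~ Normal(μ,σ), so the p-quantile of ln T is μ + z_p·σ.
ln(77) = 4.344 and ln(693) = 6.541; z_{0.22} = -0.7722, z_{0.96} = 1.751.
σ = (6.541 − 4.344)/(1.751 − (-0.7722)) = 0.871.
μ = 4.344 − (-0.7722)·0.871 = 5.016.

μ ≈ 5.016, σ ≈ 0.871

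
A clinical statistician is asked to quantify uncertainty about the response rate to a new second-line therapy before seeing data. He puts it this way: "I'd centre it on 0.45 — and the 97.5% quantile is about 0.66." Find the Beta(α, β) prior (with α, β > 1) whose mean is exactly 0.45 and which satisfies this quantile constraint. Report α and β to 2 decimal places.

α ≈ 9.46, β ≈ 11.56

With mean 0.45 fixed, write α = 0.45s, β = 0.55s where s = α+β.
Need P(θ < 0.66) = 0.975 under Beta(0.45s, 0.55s). Normal approximation: (q−m)/√(m(1−m)/s) ≈ z_{0.975} = 1.96, so s ≈ 0.45·0.55·(1.96)²/(0.66−0.45)² = 21.6.
At s = 21.6: P(θ<0.66) ≈ 0.976. Adjusting to match 0.975 gives s ≈ 21.01.
So α = 0.45·21.01 ≈ 9.46, β = 0.55·21.01 ≈ 11.56.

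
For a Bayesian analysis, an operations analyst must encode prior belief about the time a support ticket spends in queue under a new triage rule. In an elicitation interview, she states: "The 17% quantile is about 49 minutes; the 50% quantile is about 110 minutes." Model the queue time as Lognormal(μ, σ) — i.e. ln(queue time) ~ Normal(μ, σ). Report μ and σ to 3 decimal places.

If T ~ Lognormal(μ,σ) then ln T ~ Normal(μ,σ), so the p-quantile of ln T is μ + z_p·σ.
ln(49) = 3.892 and ln(110) = 4.7; z_{0.17} = -0.9542, z_{0.5} = 0.
σ = (4.7 − 3.892)/(0 − (-0.9542)) = 0.848.
μ = 3.892 − (-0.9542)·0.848 = 4.700.

μ ≈ 4.700, σ ≈ 0.848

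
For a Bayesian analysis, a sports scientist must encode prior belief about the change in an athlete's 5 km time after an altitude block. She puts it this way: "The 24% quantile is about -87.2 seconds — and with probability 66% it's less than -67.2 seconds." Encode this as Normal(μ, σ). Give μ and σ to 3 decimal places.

The p-quantile of Normal(μ,σ) is μ + z_p·σ, with z_{0.24} = -0.7063 and z_{0.66} = 0.4125.
Eliminate σ: μ = (z₂·x₁ − z₁·x₂)/(z₂ − z₁) = (0.4125·-87.2 − (-0.7063)·-67.2)/1.119 = -74.574.
Then σ = (x₂ − x₁)/(z₂ − z₁) = (-67.2 − -87.2)/1.119 = 17.877.

μ = -74.574, σ = 17.877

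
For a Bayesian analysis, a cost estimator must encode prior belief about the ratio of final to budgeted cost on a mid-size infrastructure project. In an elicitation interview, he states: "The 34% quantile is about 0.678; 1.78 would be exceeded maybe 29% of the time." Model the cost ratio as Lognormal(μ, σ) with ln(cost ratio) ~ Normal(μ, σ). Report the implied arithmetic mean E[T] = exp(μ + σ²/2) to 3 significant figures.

If T ~ Lognormal(μ,σ) then ln T ~ Normal(μ,σ), so the p-quantile of ln T is μ + z_p·σ.
ln(0.678) = -0.3886 and ln(1.78) = 0.5766; z_{0.34} = -0.4125, z_{0.71} = 0.5534.
σ = (0.5766 − -0.3886)/(0.5534 − (-0.4125)) = 0.999.
μ = -0.3886 − (-0.4125)·0.999 = 0.024.
E[T] = exp(μ + σ²/2) = exp(0.024 + 0.4994) = 1.69.

E[T] ≈ 1.69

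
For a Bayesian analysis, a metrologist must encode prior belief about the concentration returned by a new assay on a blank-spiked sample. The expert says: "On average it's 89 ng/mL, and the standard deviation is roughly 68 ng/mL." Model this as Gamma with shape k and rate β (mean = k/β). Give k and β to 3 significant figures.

k ≈ 1.71, β ≈ 0.0192

For Gamma(k, rate β): mean = k/β, variance = k/β², so CV = 1/√k.
CV = SD/mean = 68/89 = 0.764, hence k = 1/CV² = 1.71.
Then β = k/mean = 1.71/89 = 0.0192.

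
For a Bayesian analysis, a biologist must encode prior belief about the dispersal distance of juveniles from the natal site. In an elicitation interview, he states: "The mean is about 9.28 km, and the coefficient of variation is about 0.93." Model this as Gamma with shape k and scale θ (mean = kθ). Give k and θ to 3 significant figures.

For Gamma(k, scale θ): mean = kθ, variance = kθ², so CV = 1/√k.
CV = 0.93, hence k = 1/CV² = 1.16.
Then θ = mean/k = 9.28/1.16 = 8.03.

k ≈ 1.16, θ ≈ 8.03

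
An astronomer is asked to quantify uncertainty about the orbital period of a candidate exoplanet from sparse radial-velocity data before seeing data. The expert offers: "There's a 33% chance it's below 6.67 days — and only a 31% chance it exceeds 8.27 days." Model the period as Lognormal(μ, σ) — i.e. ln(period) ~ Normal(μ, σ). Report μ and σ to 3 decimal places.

μ ≈ 1.999, σ ≈ 0.230

If T ~ Lognormal(μ,σ) then ln T ~ Normal(μ,σ), so the p-quantile of ln T is μ + z_p·σ.
ln(6.67) = 1.898 and ln(8.27) = 2.113; z_{0.33} = -0.4399, z_{0.69} = 0.4959.
σ = (2.113 − 1.898)/(0.4959 − (-0.4399)) = 0.230.
μ = 1.898 − (-0.4399)·0.230 = 1.999.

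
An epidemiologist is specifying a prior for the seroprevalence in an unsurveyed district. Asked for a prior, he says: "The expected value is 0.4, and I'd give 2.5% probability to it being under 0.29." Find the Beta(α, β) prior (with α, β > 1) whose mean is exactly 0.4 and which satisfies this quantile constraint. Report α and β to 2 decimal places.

With mean 0.4 fixed, write α = 0.4s, β = 0.6s where s = α+β.
Need P(θ < 0.29) = 0.025 under Beta(0.4s, 0.6s). Normal approximation: (q−m)/√(m(1−m)/s) ≈ z_{0.025} = -1.96, so s ≈ 0.4·0.6·(-1.96)²/(0.29−0.4)² = 76.2.
At s = 76.2: P(θ<0.29) ≈ 0.021. Adjusting to match 0.025 gives s ≈ 71.16.
So α = 0.4·71.16 ≈ 28.47, β = 0.6·71.16 ≈ 42.70.

α ≈ 28.47, β ≈ 42.70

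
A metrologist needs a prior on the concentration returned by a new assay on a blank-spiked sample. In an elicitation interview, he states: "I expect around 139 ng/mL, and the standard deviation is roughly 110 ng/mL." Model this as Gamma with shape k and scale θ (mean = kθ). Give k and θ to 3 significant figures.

k ≈ 1.6, θ ≈ 87.1

For Gamma(k, scale θ): mean = kθ, variance = kθ², so CV = 1/√k.
CV = SD/mean = 110/139 = 0.7914, hence k = 1/CV² = 1.6.
Then θ = mean/k = 139/1.6 = 87.1.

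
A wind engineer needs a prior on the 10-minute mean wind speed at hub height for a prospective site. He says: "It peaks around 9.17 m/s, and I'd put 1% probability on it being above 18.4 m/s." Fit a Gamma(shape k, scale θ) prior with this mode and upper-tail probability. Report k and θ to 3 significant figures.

Gamma(k,θ) with k>1 has mode (k−1)θ, so θ = 9.17/(k−1).
Need P(X < 18.4) = 0.99 with θ tied to k this way. Start at k = 2, θ = 9.17: P(X<18.4) ≈ 0.596.
Too low — raise k to concentrate. Iterating converges to k ≈ 11.1.
Then θ = 9.17/(11.1−1) ≈ 0.906.

k ≈ 11.1, θ ≈ 0.906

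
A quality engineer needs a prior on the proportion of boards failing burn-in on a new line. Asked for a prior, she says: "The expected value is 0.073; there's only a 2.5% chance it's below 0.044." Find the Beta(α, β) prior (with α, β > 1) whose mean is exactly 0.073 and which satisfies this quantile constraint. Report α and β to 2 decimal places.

With mean 0.073 fixed, write α = 0.073s, β = 0.927s where s = α+β.
Need P(θ < 0.044) = 0.025 under Beta(0.073s, 0.927s). Normal approximation: (q−m)/√(m(1−m)/s) ≈ z_{0.025} = -1.96, so s ≈ 0.073·0.927·(-1.96)²/(0.044−0.073)² = 309.1.
At s = 309.1: P(θ<0.044) ≈ 0.013. Adjusting to match 0.025 gives s ≈ 246.25.
So α = 0.073·246.25 ≈ 17.98, β = 0.927·246.25 ≈ 228.27.

α ≈ 17.98, β ≈ 228.27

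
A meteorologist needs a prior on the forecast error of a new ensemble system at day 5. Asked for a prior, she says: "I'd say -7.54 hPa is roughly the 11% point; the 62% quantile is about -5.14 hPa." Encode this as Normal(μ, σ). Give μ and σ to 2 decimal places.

μ = -5.62, σ = 1.57

The p-quantile of Normal(μ,σ) is μ + z_p·σ, with z_{0.11} = -1.227 and z_{0.62} = 0.3055.
Eliminate σ: μ = (z₂·x₁ − z₁·x₂)/(z₂ − z₁) = (0.3055·-7.54 − (-1.227)·-5.14)/1.532 = -5.62.
Then σ = (x₂ − x₁)/(z₂ − z₁) = (-5.14 − -7.54)/1.532 = 1.57.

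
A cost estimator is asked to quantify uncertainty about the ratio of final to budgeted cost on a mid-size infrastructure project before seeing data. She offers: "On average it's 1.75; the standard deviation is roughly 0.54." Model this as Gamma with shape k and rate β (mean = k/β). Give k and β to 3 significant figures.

k ≈ 10.5, β ≈ 6

For Gamma(k, rate β): mean = k/β, variance = k/β², so CV = 1/√k.
CV = SD/mean = 0.54/1.75 = 0.3086, hence k = 1/CV² = 10.5.
Then β = k/mean = 10.5/1.75 = 6.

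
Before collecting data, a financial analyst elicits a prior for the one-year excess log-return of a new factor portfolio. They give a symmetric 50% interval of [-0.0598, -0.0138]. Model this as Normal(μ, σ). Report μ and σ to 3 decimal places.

μ = -0.037, σ = 0.034

A symmetric 50% interval runs μ ± z·σ with z = 0.6745.
Half-width = 0.023, so σ = 0.023/0.6745 = 0.034.
μ is the interval midpoint, -0.037.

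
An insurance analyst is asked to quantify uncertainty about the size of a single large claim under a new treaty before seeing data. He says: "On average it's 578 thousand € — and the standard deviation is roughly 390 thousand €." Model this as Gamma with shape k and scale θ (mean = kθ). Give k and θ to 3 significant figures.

k ≈ 2.2, θ ≈ 263

For Gamma(k, scale θ): mean = kθ, variance = kθ², so CV = 1/√k.
CV = SD/mean = 390/578 = 0.6747, hence k = 1/CV² = 2.2.
Then θ = mean/k = 578/2.2 = 263.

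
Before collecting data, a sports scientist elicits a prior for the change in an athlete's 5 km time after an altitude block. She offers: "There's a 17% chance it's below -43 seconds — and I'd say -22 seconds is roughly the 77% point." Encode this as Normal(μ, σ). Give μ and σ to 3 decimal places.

μ = -31.165, σ = 12.404

The p-quantile of Normal(μ,σ) is μ + z_p·σ, with z_{0.17} = -0.9542 and z_{0.77} = 0.7388.
Eliminate σ: μ = (z₂·x₁ − z₁·x₂)/(z₂ − z₁) = (0.7388·-43 − (-0.9542)·-22)/1.693 = -31.165.
Then σ = (x₂ − x₁)/(z₂ − z₁) = (-22 − -43)/1.693 = 12.404.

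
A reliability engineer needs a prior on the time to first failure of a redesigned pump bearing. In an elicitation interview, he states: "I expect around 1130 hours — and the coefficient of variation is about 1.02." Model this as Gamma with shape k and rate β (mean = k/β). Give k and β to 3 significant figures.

For Gamma(k, rate β): mean = k/β, variance = k/β², so CV = 1/√k.
CV = 1.02, hence k = 1/CV² = 0.961.
Then β = k/mean = 0.961/1130 = 0.000851.

k ≈ 0.961, β ≈ 0.000851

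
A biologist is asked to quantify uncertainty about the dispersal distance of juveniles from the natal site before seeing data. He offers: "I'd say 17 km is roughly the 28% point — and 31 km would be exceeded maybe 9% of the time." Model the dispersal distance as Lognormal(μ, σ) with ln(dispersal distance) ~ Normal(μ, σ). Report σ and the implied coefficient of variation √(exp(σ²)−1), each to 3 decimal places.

If T ~ Lognormal(μ,σ) then ln T ~ Normal(μ,σ), so the p-quantile of ln T is μ + z_p·σ.
ln(17) = 2.833 and ln(31) = 3.434; z_{0.28} = -0.5828, z_{0.91} = 1.341.
σ = (3.434 − 2.833)/(1.341 − (-0.5828)) = 0.312.
μ = 2.833 − (-0.5828)·0.312 = 3.015.
CV = √(exp(σ²)−1) = √(exp(0.0975)−1) = 0.320.

σ ≈ 0.312, CV ≈ 0.320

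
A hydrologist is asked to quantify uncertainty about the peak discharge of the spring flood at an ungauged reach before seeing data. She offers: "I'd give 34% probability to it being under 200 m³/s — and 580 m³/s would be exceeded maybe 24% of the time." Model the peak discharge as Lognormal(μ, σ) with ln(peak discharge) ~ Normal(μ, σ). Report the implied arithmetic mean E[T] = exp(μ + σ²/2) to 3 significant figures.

E[T] ≈ 466 m³/s

If T ~ Lognormal(μ,σ) then ln T ~ Normal(μ,σ), so the p-quantile of ln T is μ + z_p·σ.
ln(200) = 5.298 and ln(580) = 6.363; z_{0.34} = -0.4125, z_{0.76} = 0.7063.
σ = (6.363 − 5.298)/(0.7063 − (-0.4125)) = 0.952.
μ = 5.298 − (-0.4125)·0.952 = 5.691.
E[T] = exp(μ + σ²/2) = exp(5.691 + 0.4529) = 466 m³/s.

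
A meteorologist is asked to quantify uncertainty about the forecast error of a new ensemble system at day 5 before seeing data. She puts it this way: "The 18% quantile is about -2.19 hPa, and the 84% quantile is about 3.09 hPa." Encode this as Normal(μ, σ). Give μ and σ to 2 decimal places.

μ = 0.34, σ = 2.76

For Normal(μ,σ), the p-quantile is μ + z_p·σ. Here z_{0.18} = -0.9154, z_{0.84} = 0.9945.
So -2.19 = μ − 0.9154σ and 3.09 = μ + 0.9945σ.
Subtracting: σ = (3.09 − -2.19)/(0.9945 − (-0.9154)) = 2.76.
Then μ = -2.19 − (-0.9154)·2.76 = 0.34.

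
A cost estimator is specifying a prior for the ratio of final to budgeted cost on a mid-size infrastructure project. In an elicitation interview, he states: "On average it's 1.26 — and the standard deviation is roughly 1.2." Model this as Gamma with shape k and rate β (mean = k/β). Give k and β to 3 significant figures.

For Gamma(k, rate β): mean = k/β, variance = k/β², so CV = 1/√k.
CV = SD/mean = 1.2/1.26 = 0.9524, hence k = 1/CV² = 1.1.
Then β = k/mean = 1.1/1.26 = 0.875.

k ≈ 1.1, β ≈ 0.875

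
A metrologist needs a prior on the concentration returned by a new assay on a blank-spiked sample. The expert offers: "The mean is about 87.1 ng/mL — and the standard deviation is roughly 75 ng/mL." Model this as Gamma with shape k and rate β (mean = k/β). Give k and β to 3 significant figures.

For Gamma(k, rate β): mean = k/β, variance = k/β², so CV = 1/√k.
CV = SD/mean = 75/87.1 = 0.8611, hence k = 1/CV² = 1.35.
Then β = k/mean = 1.35/87.1 = 0.0155.

k ≈ 1.35, β ≈ 0.0155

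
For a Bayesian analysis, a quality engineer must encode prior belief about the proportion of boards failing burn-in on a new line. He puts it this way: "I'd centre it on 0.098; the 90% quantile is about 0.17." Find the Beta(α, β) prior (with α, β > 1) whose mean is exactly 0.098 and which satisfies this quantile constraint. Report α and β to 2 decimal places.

α ≈ 2.99, β ≈ 27.53

With mean 0.098 fixed, write α = 0.098s, β = 0.902s where s = α+β.
Need P(θ < 0.17) = 0.9 under Beta(0.098s, 0.902s). Normal approximation: (q−m)/√(m(1−m)/s) ≈ z_{0.9} = 1.28, so s ≈ 0.098·0.902·(1.28)²/(0.17−0.098)² = 28.0.
At s = 28.0: P(θ<0.17) ≈ 0.893. Adjusting to match 0.9 gives s ≈ 30.52.
So α = 0.098·30.52 ≈ 2.99, β = 0.902·30.52 ≈ 27.53.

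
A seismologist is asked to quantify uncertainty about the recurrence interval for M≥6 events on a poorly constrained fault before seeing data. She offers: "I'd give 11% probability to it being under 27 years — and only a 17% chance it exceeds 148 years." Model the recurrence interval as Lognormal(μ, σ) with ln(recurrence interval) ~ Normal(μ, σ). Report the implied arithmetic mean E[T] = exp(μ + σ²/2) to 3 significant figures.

E[T] ≈ 95.3 years

If T ~ Lognormal(μ,σ) then ln T ~ Normal(μ,σ), so the p-quantile of ln T is μ + z_p·σ.
ln(27) = 3.296 and ln(148) = 4.997; z_{0.11} = -1.227, z_{0.83} = 0.9542.
σ = (4.997 − 3.296)/(0.9542 − (-1.227)) = 0.780.
μ = 3.296 − (-1.227)·0.780 = 4.253.
E[T] = exp(μ + σ²/2) = exp(4.253 + 0.3044) = 95.3 years.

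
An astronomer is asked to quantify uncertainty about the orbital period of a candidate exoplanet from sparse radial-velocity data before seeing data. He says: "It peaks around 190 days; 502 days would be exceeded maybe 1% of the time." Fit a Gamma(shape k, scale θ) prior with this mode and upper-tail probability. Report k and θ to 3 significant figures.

k ≈ 5.91, θ ≈ 38.7

Gamma(k,θ) with k>1 has mode (k−1)θ, so θ = 190/(k−1).
Need P(X < 502) = 0.99 with θ tied to k this way. Start at k = 2, θ = 190: P(X<502) ≈ 0.741.
Too low — raise k to concentrate. Iterating converges to k ≈ 5.91.
Then θ = 190/(5.91−1) ≈ 38.7.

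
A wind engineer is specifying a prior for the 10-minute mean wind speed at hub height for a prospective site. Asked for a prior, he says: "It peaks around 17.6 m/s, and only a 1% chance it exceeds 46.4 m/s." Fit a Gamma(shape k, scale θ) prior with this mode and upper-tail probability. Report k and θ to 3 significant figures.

Gamma(k,θ) with k>1 has mode (k−1)θ, so θ = 17.6/(k−1).
Need P(X < 46.4) = 0.99 with θ tied to k this way. Start at k = 2, θ = 17.6: P(X<46.4) ≈ 0.740.
Too low — raise k to concentrate. Iterating converges to k ≈ 5.94.
Then θ = 17.6/(5.94−1) ≈ 3.57.

k ≈ 5.94, θ ≈ 3.57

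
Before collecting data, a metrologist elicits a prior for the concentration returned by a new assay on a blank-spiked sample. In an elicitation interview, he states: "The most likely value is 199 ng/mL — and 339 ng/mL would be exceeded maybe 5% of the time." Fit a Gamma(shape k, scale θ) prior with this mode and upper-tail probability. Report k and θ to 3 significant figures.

k ≈ 10.8, θ ≈ 20.2

Gamma(k,θ) with k>1 has mode (k−1)θ, so θ = 199/(k−1).
Need P(X < 339) = 0.95 with θ tied to k this way. Start at k = 2, θ = 199: P(X<339) ≈ 0.508.
Too low — raise k to concentrate. Iterating converges to k ≈ 10.8.
Then θ = 199/(10.8−1) ≈ 20.2.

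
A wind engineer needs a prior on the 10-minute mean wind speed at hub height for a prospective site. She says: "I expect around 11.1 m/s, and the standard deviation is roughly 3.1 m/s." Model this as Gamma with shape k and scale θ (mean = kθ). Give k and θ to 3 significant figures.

k ≈ 12.8, θ ≈ 0.866

For Gamma(k, scale θ): mean = kθ, variance = kθ², so CV = 1/√k.
CV = SD/mean = 3.1/11.1 = 0.2793, hence k = 1/CV² = 12.8.
Then θ = mean/k = 11.1/12.8 = 0.866.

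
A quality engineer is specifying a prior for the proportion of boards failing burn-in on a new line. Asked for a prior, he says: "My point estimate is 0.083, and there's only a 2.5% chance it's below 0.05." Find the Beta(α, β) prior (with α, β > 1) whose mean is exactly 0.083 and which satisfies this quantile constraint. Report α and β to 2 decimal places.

α ≈ 17.79, β ≈ 196.56

With mean 0.083 fixed, write α = 0.083s, β = 0.917s where s = α+β.
Need P(θ < 0.05) = 0.025 under Beta(0.083s, 0.917s). Normal approximation: (q−m)/√(m(1−m)/s) ≈ z_{0.025} = -1.96, so s ≈ 0.083·0.917·(-1.96)²/(0.05−0.083)² = 268.5.
At s = 268.5: P(θ<0.05) ≈ 0.014. Adjusting to match 0.025 gives s ≈ 214.36.
So α = 0.083·214.36 ≈ 17.79, β = 0.917·214.36 ≈ 196.56.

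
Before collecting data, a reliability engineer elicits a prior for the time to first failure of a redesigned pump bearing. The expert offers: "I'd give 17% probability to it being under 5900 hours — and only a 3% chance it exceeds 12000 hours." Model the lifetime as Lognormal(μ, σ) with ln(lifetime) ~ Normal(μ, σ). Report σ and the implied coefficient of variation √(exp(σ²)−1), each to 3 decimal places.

σ ≈ 0.250, CV ≈ 0.254

If T ~ Lognormal(μ,σ) then ln T ~ Normal(μ,σ), so the p-quantile of ln T is μ + z_p·σ.
ln(5900) = 8.683 and ln(12000) = 9.393; z_{0.17} = -0.9542, z_{0.97} = 1.881.
σ = (9.393 − 8.683)/(1.881 − (-0.9542)) = 0.250.
μ = 8.683 − (-0.9542)·0.250 = 8.922.
CV = √(exp(σ²)−1) = √(exp(0.0627)−1) = 0.254.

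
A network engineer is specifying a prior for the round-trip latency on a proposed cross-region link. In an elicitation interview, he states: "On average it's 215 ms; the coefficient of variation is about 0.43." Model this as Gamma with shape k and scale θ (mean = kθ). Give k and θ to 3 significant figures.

For Gamma(k, scale θ): mean = kθ, variance = kθ², so CV = 1/√k.
CV = 0.43, hence k = 1/CV² = 5.41.
Then θ = mean/k = 215/5.41 = 39.8.

k ≈ 5.41, θ ≈ 39.8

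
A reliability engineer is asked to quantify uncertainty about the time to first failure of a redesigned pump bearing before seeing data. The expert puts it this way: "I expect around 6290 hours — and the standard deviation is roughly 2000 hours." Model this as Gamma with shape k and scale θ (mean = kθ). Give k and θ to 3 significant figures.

For Gamma(k, scale θ): mean = kθ, variance = kθ², so CV = 1/√k.
CV = SD/mean = 2000/6290 = 0.318, hence k = 1/CV² = 9.89.
Then θ = mean/k = 6290/9.89 = 636.

k ≈ 9.89, θ ≈ 636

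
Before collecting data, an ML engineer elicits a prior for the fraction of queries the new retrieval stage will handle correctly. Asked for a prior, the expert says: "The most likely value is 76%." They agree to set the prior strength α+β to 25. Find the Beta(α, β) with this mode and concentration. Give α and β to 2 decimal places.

α = 18.48, β = 6.52

For α,β > 1 the Beta mode is (α−1)/(α+β−2). With α+β = 25, the mode is (α−1)/23.
Set (α−1)/23 = 0.76 → α = 1 + 0.76·23 = 18.48.
β = 25 − α = 6.52.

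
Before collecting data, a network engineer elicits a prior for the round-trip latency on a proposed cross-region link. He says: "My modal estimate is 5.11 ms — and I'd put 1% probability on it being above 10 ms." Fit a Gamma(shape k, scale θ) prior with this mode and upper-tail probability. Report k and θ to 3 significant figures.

Gamma(k,θ) with k>1 has mode (k−1)θ, so θ = 5.11/(k−1).
Need P(X < 10) = 0.99 with θ tied to k this way. Start at k = 2, θ = 5.11: P(X<10) ≈ 0.582.
Too low — raise k to concentrate. Iterating converges to k ≈ 11.9.
Then θ = 5.11/(11.9−1) ≈ 0.467.

k ≈ 11.9, θ ≈ 0.467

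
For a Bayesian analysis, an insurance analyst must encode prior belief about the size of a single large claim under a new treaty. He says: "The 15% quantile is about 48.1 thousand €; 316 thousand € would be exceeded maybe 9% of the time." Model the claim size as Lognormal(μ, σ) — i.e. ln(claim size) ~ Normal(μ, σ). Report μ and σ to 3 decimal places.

μ ≈ 4.694, σ ≈ 0.792

If T ~ Lognormal(μ,σ) then ln T ~ Normal(μ,σ), so the p-quantile of ln T is μ + z_p·σ.
ln(48.1) = 3.873 and ln(316) = 5.756; z_{0.15} = -1.036, z_{0.91} = 1.341.
σ = (5.756 − 3.873)/(1.341 − (-1.036)) = 0.792.
μ = 3.873 − (-1.036)·0.792 = 4.694.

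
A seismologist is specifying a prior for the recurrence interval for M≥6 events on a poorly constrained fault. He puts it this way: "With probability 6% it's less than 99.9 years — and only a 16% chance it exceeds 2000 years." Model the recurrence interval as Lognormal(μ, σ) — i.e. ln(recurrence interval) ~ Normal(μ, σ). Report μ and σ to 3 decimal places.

If T ~ Lognormal(μ,σ) then ln T ~ Normal(μ,σ), so the p-quantile of ln T is μ + z_p·σ.
ln(99.9) = 4.604 and ln(2000) = 7.601; z_{0.06} = -1.555, z_{0.84} = 0.9945.
σ = (7.601 − 4.604)/(0.9945 − (-1.555)) = 1.176.
μ = 4.604 − (-1.555)·1.176 = 6.432.

μ ≈ 6.432, σ ≈ 1.176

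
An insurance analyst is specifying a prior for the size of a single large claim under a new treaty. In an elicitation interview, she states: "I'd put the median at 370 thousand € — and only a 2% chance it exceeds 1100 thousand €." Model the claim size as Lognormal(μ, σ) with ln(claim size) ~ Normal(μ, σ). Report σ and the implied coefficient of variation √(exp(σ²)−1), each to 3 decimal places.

If T ~ Lognormal(μ,σ) then ln T ~ Normal(μ,σ), so the p-quantile of ln T is μ + z_p·σ.
ln(370) = 5.914 and ln(1100) = 7.003; z_{0.5} = 0, z_{0.98} = 2.054.
σ = (7.003 − 5.914)/(2.054 − (0)) = 0.531.
μ = 5.914 − (0)·0.531 = 5.914.
CV = √(exp(σ²)−1) = √(exp(0.2815)−1) = 0.570.

σ ≈ 0.531, CV ≈ 0.570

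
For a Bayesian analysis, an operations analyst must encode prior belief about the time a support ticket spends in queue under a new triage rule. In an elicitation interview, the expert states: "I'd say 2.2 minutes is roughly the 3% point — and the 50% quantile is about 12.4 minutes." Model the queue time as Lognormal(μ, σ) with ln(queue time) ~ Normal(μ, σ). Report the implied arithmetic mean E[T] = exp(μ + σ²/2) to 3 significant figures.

If T ~ Lognormal(μ,σ) then ln T ~ Normal(μ,σ), so the p-quantile of ln T is μ + z_p·σ.
ln(2.2) = 0.7885 and ln(12.4) = 2.518; z_{0.03} = -1.881, z_{0.5} = 0.
σ = (2.518 − 0.7885)/(0 − (-1.881)) = 0.919.
μ = 0.7885 − (-1.881)·0.919 = 2.518.
E[T] = exp(μ + σ²/2) = exp(2.518 + 0.4227) = 18.9 minutes.

E[T] ≈ 18.9 minutes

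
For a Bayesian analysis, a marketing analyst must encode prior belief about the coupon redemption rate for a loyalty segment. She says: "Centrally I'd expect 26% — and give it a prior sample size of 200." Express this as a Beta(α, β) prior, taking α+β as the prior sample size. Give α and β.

α = 52, β = 148

Under the effective-sample-size interpretation, Beta(α, β) has prior mean α/(α+β) and prior sample size α+β.
So α+β = 200 and α/(α+β) = 0.26, giving α = 0.26·200 = 52 and β = 200 − 52 = 148.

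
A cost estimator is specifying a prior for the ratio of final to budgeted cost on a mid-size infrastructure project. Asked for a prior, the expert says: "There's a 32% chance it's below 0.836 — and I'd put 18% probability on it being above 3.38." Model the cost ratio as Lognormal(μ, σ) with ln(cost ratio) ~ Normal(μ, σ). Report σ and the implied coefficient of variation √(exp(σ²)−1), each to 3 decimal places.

If T ~ Lognormal(μ,σ) then ln T ~ Normal(μ,σ), so the p-quantile of ln T is μ + z_p·σ.
ln(0.836) = -0.1791 and ln(3.38) = 1.218; z_{0.32} = -0.4677, z_{0.82} = 0.9154.
σ = (1.218 − -0.1791)/(0.9154 − (-0.4677)) = 1.010.
μ = -0.1791 − (-0.4677)·1.010 = 0.293.
CV = √(exp(σ²)−1) = √(exp(1.0203)−1) = 1.332.

σ ≈ 1.010, CV ≈ 1.332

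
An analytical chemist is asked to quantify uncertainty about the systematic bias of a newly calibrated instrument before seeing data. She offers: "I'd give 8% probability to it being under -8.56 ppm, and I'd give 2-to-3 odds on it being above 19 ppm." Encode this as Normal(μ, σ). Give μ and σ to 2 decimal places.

μ = 14.79, σ = 16.62

The p-quantile of Normal(μ,σ) is μ + z_p·σ, with z_{0.08} = -1.405 and z_{0.6} = 0.2533.
Eliminate σ: μ = (z₂·x₁ − z₁·x₂)/(z₂ − z₁) = (0.2533·-8.56 − (-1.405)·19)/1.658 = 14.79.
Then σ = (x₂ − x₁)/(z₂ − z₁) = (19 − -8.56)/1.658 = 16.62.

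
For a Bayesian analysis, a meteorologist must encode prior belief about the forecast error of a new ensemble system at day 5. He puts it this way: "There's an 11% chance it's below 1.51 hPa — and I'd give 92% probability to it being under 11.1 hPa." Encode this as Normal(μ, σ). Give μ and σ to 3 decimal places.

The p-quantile of Normal(μ,σ) is μ + z_p·σ, with z_{0.11} = -1.227 and z_{0.92} = 1.405.
Eliminate σ: μ = (z₂·x₁ − z₁·x₂)/(z₂ − z₁) = (1.405·1.51 − (-1.227)·11.1)/2.632 = 5.980.
Then σ = (x₂ − x₁)/(z₂ − z₁) = (11.1 − 1.51)/2.632 = 3.644.

μ = 5.980, σ = 3.644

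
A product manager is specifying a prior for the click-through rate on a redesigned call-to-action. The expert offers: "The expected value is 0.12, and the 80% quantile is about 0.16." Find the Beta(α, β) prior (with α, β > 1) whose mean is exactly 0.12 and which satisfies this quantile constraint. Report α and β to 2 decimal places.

α ≈ 4.93, β ≈ 36.18

With mean 0.12 fixed, write α = 0.12s, β = 0.88s where s = α+β.
Need P(θ < 0.16) = 0.8 under Beta(0.12s, 0.88s). Normal approximation: (q−m)/√(m(1−m)/s) ≈ z_{0.8} = 0.842, so s ≈ 0.12·0.88·(0.842)²/(0.16−0.12)² = 46.7.
At s = 46.7: P(θ<0.16) ≈ 0.811. Adjusting to match 0.8 gives s ≈ 41.12.
So α = 0.12·41.12 ≈ 4.93, β = 0.88·41.12 ≈ 36.18.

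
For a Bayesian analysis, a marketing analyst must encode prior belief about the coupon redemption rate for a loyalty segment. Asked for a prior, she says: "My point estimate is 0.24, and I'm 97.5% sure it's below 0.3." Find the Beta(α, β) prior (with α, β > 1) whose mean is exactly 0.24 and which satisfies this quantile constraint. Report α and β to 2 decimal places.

α ≈ 50.20, β ≈ 158.97

With mean 0.24 fixed, write α = 0.24s, β = 0.76s where s = α+β.
Need P(θ < 0.3) = 0.975 under Beta(0.24s, 0.76s). Normal approximation: (q−m)/√(m(1−m)/s) ≈ z_{0.975} = 1.96, so s ≈ 0.24·0.76·(1.96)²/(0.3−0.24)² = 194.6.
At s = 194.6: P(θ<0.3) ≈ 0.971. Adjusting to match 0.975 gives s ≈ 209.17.
So α = 0.24·209.17 ≈ 50.20, β = 0.76·209.17 ≈ 158.97.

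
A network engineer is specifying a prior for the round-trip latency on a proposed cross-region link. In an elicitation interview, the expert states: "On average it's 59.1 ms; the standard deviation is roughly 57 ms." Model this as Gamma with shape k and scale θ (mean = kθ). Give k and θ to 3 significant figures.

For Gamma(k, scale θ): mean = kθ, variance = kθ², so CV = 1/√k.
CV = SD/mean = 57/59.1 = 0.9645, hence k = 1/CV² = 1.08.
Then θ = mean/k = 59.1/1.08 = 55.

k ≈ 1.08, θ ≈ 55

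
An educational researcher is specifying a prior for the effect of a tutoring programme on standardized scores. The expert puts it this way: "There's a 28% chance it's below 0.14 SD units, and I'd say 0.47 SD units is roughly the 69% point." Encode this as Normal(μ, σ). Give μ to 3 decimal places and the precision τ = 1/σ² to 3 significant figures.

μ = 0.318, τ = 10.7

For Normal(μ,σ), the p-quantile is μ + z_p·σ. Here z_{0.28} = -0.5828, z_{0.69} = 0.4959.
So 0.14 = μ − 0.5828σ and 0.47 = μ + 0.4959σ.
Subtracting: σ = (0.47 − 0.14)/(0.4959 − (-0.5828)) = 0.306.
Then μ = 0.14 − (-0.5828)·0.306 = 0.318.
Precision τ = 1/σ² = 1/0.3059² = 10.7.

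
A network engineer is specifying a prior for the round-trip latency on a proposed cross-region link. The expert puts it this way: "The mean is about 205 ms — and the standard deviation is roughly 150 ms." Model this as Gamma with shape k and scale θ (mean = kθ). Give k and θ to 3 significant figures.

For Gamma(k, scale θ): mean = kθ, variance = kθ², so CV = 1/√k.
CV = SD/mean = 150/205 = 0.7317, hence k = 1/CV² = 1.87.
Then θ = mean/k = 205/1.87 = 110.

k ≈ 1.87, θ ≈ 110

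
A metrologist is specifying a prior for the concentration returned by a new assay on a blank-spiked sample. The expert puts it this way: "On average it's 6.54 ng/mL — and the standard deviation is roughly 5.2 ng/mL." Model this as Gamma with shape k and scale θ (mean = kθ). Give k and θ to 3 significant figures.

k ≈ 1.58, θ ≈ 4.13

For Gamma(k, scale θ): mean = kθ, variance = kθ², so CV = 1/√k.
CV = SD/mean = 5.2/6.54 = 0.7951, hence k = 1/CV² = 1.58.
Then θ = mean/k = 6.54/1.58 = 4.13.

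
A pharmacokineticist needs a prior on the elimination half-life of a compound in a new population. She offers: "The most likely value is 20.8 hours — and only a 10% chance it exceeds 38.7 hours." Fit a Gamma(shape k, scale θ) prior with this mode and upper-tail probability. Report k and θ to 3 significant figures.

Gamma(k,θ) with k>1 has mode (k−1)θ, so θ = 20.8/(k−1).
Need P(X < 38.7) = 0.9 with θ tied to k this way. Start at k = 2, θ = 20.8: P(X<38.7) ≈ 0.555.
Too low — raise k to concentrate. Iterating converges to k ≈ 5.95.
Then θ = 20.8/(5.95−1) ≈ 4.2.

k ≈ 5.95, θ ≈ 4.2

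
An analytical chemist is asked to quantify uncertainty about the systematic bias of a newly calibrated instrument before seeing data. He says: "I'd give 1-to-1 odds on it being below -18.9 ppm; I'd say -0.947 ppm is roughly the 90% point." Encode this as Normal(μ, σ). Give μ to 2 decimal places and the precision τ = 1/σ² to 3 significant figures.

The p-quantile of Normal(μ,σ) is μ + z_p·σ, with z_{0.5} = 0 and z_{0.9} = 1.282.
Eliminate σ: μ = (z₂·x₁ − z₁·x₂)/(z₂ − z₁) = (1.282·-18.9 − (0)·-0.947)/1.282 = -18.90.
Then σ = (x₂ − x₁)/(z₂ − z₁) = (-0.947 − -18.9)/1.282 = 14.01.
Precision τ = 1/σ² = 1/14.01² = 0.0051.

μ = -18.90, τ = 0.0051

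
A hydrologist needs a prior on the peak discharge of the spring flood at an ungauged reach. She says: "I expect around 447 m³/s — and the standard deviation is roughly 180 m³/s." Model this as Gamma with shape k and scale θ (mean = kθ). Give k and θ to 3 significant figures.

For Gamma(k, scale θ): mean = kθ, variance = kθ², so CV = 1/√k.
CV = SD/mean = 180/447 = 0.4027, hence k = 1/CV² = 6.17.
Then θ = mean/k = 447/6.17 = 72.5.

k ≈ 6.17, θ ≈ 72.5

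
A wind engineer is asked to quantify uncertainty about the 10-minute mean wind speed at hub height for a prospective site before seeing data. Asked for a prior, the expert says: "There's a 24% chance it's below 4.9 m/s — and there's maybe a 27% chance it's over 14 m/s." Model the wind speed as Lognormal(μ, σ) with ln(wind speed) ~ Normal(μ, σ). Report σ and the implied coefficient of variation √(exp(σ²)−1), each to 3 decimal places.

If T ~ Lognormal(μ,σ) then ln T ~ Normal(μ,σ), so the p-quantile of ln T is μ + z_p·σ.
ln(4.9) = 1.589 and ln(14) = 2.639; z_{0.24} = -0.7063, z_{0.73} = 0.6128.
σ = (2.639 − 1.589)/(0.6128 − (-0.7063)) = 0.796.
μ = 1.589 − (-0.7063)·0.796 = 2.151.
CV = √(exp(σ²)−1) = √(exp(0.6334)−1) = 0.940.

σ ≈ 0.796, CV ≈ 0.940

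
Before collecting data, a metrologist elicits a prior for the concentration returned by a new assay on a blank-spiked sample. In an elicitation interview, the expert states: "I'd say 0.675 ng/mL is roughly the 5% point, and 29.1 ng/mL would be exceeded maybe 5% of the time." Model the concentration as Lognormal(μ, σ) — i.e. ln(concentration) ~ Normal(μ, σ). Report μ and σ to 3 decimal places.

μ ≈ 1.489, σ ≈ 1.144

If T ~ Lognormal(μ,σ) then ln T ~ Normal(μ,σ), so the p-quantile of ln T is μ + z_p·σ.
ln(0.675) = -0.393 and ln(29.1) = 3.371; z_{0.05} = -1.645, z_{0.95} = 1.645.
σ = (3.371 − -0.393)/(1.645 − (-1.645)) = 1.144.
μ = -0.393 − (-1.645)·1.144 = 1.489.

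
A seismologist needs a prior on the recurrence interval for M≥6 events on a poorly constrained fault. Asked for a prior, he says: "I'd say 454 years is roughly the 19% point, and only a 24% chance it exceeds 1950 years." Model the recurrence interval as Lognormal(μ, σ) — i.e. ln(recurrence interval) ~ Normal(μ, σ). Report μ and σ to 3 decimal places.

μ ≈ 6.926, σ ≈ 0.920

If T ~ Lognormal(μ,σ) then ln T ~ Normal(μ,σ), so the p-quantile of ln T is μ + z_p·σ.
ln(454) = 6.118 and ln(1950) = 7.576; z_{0.19} = -0.8779, z_{0.76} = 0.7063.
σ = (7.576 − 6.118)/(0.7063 − (-0.8779)) = 0.920.
μ = 6.118 − (-0.8779)·0.920 = 6.926.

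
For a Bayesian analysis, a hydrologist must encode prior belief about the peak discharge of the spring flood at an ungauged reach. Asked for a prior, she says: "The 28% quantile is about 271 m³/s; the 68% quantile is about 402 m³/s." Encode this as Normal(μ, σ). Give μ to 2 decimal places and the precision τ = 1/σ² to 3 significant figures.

For Normal(μ,σ), the p-quantile is μ + z_p·σ. Here z_{0.28} = -0.5828, z_{0.68} = 0.4677.
So 271 = μ − 0.5828σ and 402 = μ + 0.4677σ.
Subtracting: σ = (402 − 271)/(0.4677 − (-0.5828)) = 124.70.
Then μ = 271 − (-0.5828)·124.70 = 343.68.
Precision τ = 1/σ² = 1/124.7² = 6.43e-05.

μ = 343.68, τ = 6.43e-05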